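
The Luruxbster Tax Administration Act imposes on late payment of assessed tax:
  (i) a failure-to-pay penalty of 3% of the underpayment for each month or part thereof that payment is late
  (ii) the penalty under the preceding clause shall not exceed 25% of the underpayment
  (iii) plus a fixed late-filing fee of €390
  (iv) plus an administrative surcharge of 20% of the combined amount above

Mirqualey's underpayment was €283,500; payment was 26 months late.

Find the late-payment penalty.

Accrued rate: 3% × 26 = 78%, capped at 25% → 25%
Failure-to-pay penalty: 25% of €283,500 = €70,875
Penalty before surcharge: €70,875 + €390 = €71,265
Administrative surcharge: 20% of €71,265 = €14,253
Total penalty: €71,265 + €14,253 = €85,518

Penalty: €85,518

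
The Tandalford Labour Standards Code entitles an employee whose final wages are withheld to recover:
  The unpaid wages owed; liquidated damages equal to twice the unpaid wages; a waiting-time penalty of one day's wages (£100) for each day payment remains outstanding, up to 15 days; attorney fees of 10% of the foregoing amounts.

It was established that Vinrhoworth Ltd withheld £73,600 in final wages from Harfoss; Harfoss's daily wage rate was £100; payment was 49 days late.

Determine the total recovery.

£244,530

Doubled: 2 × £73,600 = £147,200
Penalty days: min(49, 15) = 15
Waiting-time penalty: 15 × £100 = £1,500
Subtotal: £73,600 + £147,200 + £1,500 = £222,300
Attorney fees: 10% of £222,300 = £22,230
Total award: £222,300 + £22,230 = £244,530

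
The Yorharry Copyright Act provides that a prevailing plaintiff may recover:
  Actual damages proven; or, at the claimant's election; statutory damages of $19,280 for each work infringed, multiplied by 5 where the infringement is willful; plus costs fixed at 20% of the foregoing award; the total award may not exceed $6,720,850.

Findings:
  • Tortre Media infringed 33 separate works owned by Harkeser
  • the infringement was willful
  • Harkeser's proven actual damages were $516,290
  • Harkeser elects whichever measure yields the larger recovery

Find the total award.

Statutory damages: 33 × $19,280 = $636,240
Multiplied by 5: 5 × $636,240 = $3,181,200
Greater of actual damages ($516,290) or enhanced statutory damages ($3,181,200): $3,181,200
Costs: 20% of $3,181,200 = $636,240
Award plus costs: $3,181,200 + $636,240 = $3,817,440
Cap at $6,720,850: $3,817,440 is within the cap, no reduction.

$3,817,440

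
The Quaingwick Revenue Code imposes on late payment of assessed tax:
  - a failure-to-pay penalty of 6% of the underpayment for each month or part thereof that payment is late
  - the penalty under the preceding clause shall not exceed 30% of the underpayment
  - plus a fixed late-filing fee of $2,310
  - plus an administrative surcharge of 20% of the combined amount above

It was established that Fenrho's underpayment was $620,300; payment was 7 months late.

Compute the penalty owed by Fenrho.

Accrued rate: 6% × 7 = 42%, capped at 30% → 30%
Failure-to-pay penalty: 30% of $620,300 = $186,090
Penalty before surcharge: $186,090 + $2,310 = $188,400
Administrative surcharge: 20% of $188,400 = $37,680
Total penalty: $188,400 + $37,680 = $226,080

$226,080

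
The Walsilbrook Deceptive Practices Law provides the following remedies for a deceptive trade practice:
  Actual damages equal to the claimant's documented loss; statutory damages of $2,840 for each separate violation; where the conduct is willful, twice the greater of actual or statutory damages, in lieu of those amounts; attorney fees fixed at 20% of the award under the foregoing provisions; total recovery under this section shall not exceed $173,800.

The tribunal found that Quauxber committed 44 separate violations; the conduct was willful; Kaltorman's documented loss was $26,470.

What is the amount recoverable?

Statutory damages: 44 × $2,840 = $124,960
Greater of actual damages ($26,470) or statutory damages ($124,960): $124,960
Doubled: 2 × $124,960 = $249,920
Attorney fees: 20% of $249,920 = $49,984
Total before cap: $249,920 + $49,984 = $299,904
Cap at $173,800: $299,904 exceeds the cap → $173,800

$173,800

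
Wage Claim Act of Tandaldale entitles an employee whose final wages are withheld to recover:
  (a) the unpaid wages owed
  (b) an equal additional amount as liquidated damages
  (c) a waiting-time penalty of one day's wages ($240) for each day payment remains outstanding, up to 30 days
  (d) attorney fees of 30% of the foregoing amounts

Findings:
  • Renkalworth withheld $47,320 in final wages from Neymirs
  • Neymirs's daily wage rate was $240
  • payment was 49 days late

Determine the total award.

Liquidated damages (equal amount): $47,320
Penalty days: min(49, 30) = 30
Waiting-time penalty: 30 × $240 = $7,200
Subtotal: $47,320 + $47,320 + $7,200 = $101,840
Attorney fees: 30% of $101,840 = $30,552
Total award: $101,840 + $30,552 = $132,392

Total award: $132,392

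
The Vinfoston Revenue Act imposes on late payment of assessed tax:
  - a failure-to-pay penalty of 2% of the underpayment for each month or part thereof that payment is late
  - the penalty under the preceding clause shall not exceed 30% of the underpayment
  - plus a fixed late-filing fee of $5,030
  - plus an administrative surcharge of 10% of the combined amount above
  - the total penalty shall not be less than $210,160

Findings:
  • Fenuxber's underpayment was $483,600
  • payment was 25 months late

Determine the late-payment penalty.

Accrued rate: 2% × 25 = 50%, capped at 30% → 30%
Failure-to-pay penalty: 30% of $483,600 = $145,080
Penalty before surcharge: $145,080 + $5,030 = $150,110
Administrative surcharge: 10% of $150,110 = $15,011
Total penalty: $150,110 + $15,011 = $165,121
Minimum $210,160: $165,121 is below the minimum → $210,160

$210,160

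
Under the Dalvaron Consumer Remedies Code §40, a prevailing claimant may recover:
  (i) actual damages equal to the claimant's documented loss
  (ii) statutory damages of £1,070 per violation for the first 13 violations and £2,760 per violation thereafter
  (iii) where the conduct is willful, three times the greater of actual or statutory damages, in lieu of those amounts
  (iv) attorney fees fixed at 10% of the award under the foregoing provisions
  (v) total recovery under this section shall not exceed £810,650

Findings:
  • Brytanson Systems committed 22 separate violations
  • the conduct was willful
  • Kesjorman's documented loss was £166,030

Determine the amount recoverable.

£547,899

First 13 violations: 13 × £1,070 = £13,910
Remaining violations: (22 − 13) × £2,760 = £24,840
Statutory damages: £13,910 + £24,840 = £38,750
Greater of actual damages (£166,030) or statutory damages (£38,750): £166,030
Trebled: 3 × £166,030 = £498,090
Attorney fees: 10% of £498,090 = £49,809
Total before cap: £498,090 + £49,809 = £547,899
Cap at £810,650: £547,899 is within the cap, no reduction.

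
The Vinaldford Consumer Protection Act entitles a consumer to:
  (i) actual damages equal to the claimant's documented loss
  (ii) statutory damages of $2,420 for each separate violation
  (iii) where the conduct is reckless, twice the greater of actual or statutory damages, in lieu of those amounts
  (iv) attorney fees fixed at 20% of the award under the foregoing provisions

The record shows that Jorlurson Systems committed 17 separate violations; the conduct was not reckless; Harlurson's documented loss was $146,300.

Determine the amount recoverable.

$224,928

Statutory damages: 17 × $2,420 = $41,140
Conduct not reckless: the in-lieu enhancement does not apply.
Actual plus statutory damages: $146,300 + $41,140 = $187,440
Attorney fees: 20% of $187,440 = $37,488
Total recovery: $187,440 + $37,488 = $224,928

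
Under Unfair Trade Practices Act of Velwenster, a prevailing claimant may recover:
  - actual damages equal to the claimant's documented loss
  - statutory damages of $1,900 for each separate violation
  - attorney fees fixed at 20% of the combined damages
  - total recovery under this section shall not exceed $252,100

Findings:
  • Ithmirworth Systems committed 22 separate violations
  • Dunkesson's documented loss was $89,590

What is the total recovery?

$157,668

Statutory damages: 22 × $1,900 = $41,800
Combined damages: $89,590 + $41,800 = $131,390
Attorney fees: 20% of $131,390 = $26,278
Total before cap: $131,390 + $26,278 = $157,668
Cap at $252,100: $157,668 is within the cap, no reduction.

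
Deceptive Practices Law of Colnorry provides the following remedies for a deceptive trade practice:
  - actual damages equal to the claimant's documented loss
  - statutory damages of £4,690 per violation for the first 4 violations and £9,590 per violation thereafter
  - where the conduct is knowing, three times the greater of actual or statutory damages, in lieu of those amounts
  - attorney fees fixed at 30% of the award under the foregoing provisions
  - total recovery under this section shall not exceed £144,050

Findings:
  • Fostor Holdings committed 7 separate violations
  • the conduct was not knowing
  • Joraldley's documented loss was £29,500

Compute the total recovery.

£100,139

First 4 violations: 4 × £4,690 = £18,760
Remaining violations: (7 − 4) × £9,590 = £28,770
Statutory damages: £18,760 + £28,770 = £47,530
Conduct not knowing: the in-lieu enhancement does not apply.
Actual plus statutory damages: £29,500 + £47,530 = £77,030
Attorney fees: 30% of £77,030 = £23,109
Total before cap: £77,030 + £23,109 = £100,139
Cap at £144,050: £100,139 is within the cap, no reduction.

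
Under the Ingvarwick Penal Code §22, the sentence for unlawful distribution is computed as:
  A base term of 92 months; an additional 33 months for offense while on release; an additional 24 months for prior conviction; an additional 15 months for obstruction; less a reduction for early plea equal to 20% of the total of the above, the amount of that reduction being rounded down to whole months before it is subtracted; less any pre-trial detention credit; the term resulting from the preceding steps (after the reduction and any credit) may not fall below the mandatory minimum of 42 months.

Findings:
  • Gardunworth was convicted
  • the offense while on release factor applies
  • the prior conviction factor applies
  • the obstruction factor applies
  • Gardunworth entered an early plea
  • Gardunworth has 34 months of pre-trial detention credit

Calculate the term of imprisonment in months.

Offense while on release enhancement: +33 months
Prior conviction enhancement: +24 months
Obstruction enhancement: +15 months
Adjusted term: 92 months + 33 months + 24 months + 15 months = 164 months
Early plea reduction: 20% of 164 months = 32 months (rounded down)
After reduction: 164 − 32 = 132 months
Less pre-trial detention credit: 132 months − 34 months = 98 months
Minimum 42 months: 98 months meets the minimum, no increase.

98 months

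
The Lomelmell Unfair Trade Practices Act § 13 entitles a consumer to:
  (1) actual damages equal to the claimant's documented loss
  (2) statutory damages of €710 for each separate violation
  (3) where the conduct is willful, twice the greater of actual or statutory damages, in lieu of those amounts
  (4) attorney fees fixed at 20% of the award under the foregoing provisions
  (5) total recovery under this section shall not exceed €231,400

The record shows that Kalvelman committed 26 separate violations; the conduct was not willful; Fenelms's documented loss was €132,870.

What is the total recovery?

€181,596

Statutory damages: 26 × €710 = €18,460
Conduct not willful: the in-lieu enhancement does not apply.
Actual plus statutory damages: €132,870 + €18,460 = €151,330
Attorney fees: 20% of €151,330 = €30,266
Total before cap: €151,330 + €30,266 = €181,596
Cap at €231,400: €181,596 is within the cap, no reduction.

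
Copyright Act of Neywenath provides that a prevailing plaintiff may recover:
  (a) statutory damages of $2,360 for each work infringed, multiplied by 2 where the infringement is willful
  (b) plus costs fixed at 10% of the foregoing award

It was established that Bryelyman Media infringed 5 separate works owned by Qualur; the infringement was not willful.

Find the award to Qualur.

$12,980

Statutory damages: 5 × $2,360 = $11,800
Infringement not willful: no ×2 enhancement.
Costs: 10% of $11,800 = $1,180
Award plus costs: $11,800 + $1,180 = $12,980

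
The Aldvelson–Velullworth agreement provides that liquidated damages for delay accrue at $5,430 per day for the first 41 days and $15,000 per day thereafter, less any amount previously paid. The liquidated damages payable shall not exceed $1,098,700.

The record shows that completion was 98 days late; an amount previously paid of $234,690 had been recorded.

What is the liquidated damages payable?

Liquidated damages: $842,940

First 41 days: 41 × $5,430 = $222,630
Remaining days: (98 − 41) × $15,000 = $855,000
Accrued per-day damages: $222,630 + $855,000 = $1,077,630
Less amount previously paid: $1,077,630 − $234,690 = $842,940
Cap at $1,098,700: $842,940 is within the cap, no reduction.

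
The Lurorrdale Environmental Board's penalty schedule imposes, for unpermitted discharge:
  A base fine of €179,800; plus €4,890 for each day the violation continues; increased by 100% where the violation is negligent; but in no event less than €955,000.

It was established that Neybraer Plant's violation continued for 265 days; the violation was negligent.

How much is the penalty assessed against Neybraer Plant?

€2,951,300

Per-day component: 265 × €4,890 = €1,295,850
Base plus per-day: €179,800 + €1,295,850 = €1,475,650
Enhancement: 100% of €1,475,650 = €1,475,650
Enhanced fine: €1,475,650 + €1,475,650 = €2,951,300
Minimum €955,000: €2,951,300 meets the minimum, no increase.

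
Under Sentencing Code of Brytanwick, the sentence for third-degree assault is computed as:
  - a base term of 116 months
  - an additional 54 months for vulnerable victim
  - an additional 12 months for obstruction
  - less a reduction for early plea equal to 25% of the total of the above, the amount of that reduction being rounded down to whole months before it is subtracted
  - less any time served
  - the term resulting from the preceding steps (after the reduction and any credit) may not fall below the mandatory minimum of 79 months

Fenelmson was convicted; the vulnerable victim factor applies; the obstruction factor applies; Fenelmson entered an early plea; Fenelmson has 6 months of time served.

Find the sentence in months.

Vulnerable victim enhancement: +54 months
Obstruction enhancement: +12 months
Adjusted term: 116 months + 54 months + 12 months = 182 months
Early plea reduction: 25% of 182 months = 45 months (rounded down)
After reduction: 182 − 45 = 137 months
Less time served: 137 months − 6 months = 131 months
Minimum 79 months: 131 months meets the minimum, no increase.

131 months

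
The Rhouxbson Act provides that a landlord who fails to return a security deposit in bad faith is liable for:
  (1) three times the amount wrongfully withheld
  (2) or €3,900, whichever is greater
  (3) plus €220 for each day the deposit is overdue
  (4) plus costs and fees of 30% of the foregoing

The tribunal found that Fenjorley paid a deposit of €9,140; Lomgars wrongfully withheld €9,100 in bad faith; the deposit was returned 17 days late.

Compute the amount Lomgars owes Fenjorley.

€40,352

Trebled: 3 × €9,100 = €27,300
Minimum €3,900: €27,300 meets the minimum, no increase.
Late-return penalty: 17 × €220 = €3,740
Damages plus late penalty: €27,300 + €3,740 = €31,040
Costs and fees: 30% of €31,040 = €9,312
Total recovery: €31,040 + €9,312 = €40,352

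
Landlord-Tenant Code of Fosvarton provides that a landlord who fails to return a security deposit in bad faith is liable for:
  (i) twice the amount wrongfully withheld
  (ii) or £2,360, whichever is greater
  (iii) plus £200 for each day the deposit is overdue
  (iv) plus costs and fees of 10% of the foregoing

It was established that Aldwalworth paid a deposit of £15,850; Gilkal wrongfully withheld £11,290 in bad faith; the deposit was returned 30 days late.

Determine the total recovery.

£31,438

Doubled: 2 × £11,290 = £22,580
Minimum £2,360: £22,580 meets the minimum, no increase.
Late-return penalty: 30 × £200 = £6,000
Damages plus late penalty: £22,580 + £6,000 = £28,580
Costs and fees: 10% of £28,580 = £2,858
Total recovery: £28,580 + £2,858 = £31,438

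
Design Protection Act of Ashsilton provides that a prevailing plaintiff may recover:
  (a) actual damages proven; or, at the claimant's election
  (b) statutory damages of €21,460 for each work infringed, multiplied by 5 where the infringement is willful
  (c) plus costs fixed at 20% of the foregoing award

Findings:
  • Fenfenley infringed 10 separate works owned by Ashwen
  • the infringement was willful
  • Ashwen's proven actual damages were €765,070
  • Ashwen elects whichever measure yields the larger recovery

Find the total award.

Statutory damages: 10 × €21,460 = €214,600
Multiplied by 5: 5 × €214,600 = €1,073,000
Greater of actual damages (€765,070) or enhanced statutory damages (€1,073,000): €1,073,000
Costs: 20% of €1,073,000 = €214,600
Award plus costs: €1,073,000 + €214,600 = €1,287,600

€1,287,600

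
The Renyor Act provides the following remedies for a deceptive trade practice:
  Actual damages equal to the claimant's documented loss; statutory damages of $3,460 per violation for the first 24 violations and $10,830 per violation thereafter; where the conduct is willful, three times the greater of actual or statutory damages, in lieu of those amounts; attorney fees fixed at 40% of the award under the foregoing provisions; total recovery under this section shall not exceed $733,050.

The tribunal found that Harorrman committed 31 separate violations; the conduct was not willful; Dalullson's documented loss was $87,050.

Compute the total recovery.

First 24 violations: 24 × $3,460 = $83,040
Remaining violations: (31 − 24) × $10,830 = $75,810
Statutory damages: $83,040 + $75,810 = $158,850
Conduct not willful: the in-lieu enhancement does not apply.
Actual plus statutory damages: $87,050 + $158,850 = $245,900
Attorney fees: 40% of $245,900 = $98,360
Total before cap: $245,900 + $98,360 = $344,260
Cap at $733,050: $344,260 is within the cap, no reduction.

$344,260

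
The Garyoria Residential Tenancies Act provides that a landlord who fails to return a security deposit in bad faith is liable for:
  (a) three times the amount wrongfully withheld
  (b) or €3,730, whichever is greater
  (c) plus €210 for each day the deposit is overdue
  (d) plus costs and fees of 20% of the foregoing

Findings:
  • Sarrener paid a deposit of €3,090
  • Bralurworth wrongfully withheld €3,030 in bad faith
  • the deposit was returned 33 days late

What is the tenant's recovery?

Trebled: 3 × €3,030 = €9,090
Minimum €3,730: €9,090 meets the minimum, no increase.
Late-return penalty: 33 × €210 = €6,930
Damages plus late penalty: €9,090 + €6,930 = €16,020
Costs and fees: 20% of €16,020 = €3,204
Total recovery: €16,020 + €3,204 = €19,224

€19,224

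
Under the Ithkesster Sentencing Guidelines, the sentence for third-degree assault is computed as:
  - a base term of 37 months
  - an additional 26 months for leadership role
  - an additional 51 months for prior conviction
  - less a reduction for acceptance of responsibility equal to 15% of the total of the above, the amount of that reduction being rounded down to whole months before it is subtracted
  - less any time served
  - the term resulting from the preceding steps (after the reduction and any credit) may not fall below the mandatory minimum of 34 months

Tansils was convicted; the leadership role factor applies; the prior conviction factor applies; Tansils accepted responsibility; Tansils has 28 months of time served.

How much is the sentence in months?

69 months

Leadership role enhancement: +26 months
Prior conviction enhancement: +51 months
Adjusted term: 37 months + 26 months + 51 months = 114 months
Acceptance of responsibility reduction: 15% of 114 months = 17 months (rounded down)
After reduction: 114 − 17 = 97 months
Less time served: 97 months − 28 months = 69 months
Minimum 34 months: 69 months meets the minimum, no increase.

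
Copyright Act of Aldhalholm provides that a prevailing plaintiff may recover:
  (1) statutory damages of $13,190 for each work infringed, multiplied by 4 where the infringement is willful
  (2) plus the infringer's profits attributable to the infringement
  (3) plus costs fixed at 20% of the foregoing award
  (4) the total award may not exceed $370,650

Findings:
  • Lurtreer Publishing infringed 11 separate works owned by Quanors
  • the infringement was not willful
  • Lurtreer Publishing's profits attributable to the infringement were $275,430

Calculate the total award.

Statutory damages: 11 × $13,190 = $145,090
Infringement not willful: no ×4 enhancement.
Combined award: $145,090 + $275,430 = $420,520
Costs: 20% of $420,520 = $84,104
Award plus costs: $420,520 + $84,104 = $504,624
Cap at $370,650: $504,624 exceeds the cap → $370,650

$370,650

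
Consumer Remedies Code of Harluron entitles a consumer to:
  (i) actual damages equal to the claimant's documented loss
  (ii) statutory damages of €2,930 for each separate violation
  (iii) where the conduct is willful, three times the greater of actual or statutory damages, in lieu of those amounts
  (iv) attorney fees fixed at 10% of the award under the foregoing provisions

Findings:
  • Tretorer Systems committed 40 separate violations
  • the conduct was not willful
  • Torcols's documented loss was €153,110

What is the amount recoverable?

€297,341

Statutory damages: 40 × €2,930 = €117,200
Conduct not willful: the in-lieu enhancement does not apply.
Actual plus statutory damages: €153,110 + €117,200 = €270,310
Attorney fees: 10% of €270,310 = €27,031
Total recovery: €270,310 + €27,031 = €297,341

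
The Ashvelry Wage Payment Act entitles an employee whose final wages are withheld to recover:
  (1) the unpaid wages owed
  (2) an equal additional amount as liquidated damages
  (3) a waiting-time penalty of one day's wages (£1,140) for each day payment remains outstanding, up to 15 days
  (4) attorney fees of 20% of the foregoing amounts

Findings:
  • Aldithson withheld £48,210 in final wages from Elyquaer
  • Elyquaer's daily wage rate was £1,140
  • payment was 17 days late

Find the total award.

£136,224

Liquidated damages (equal amount): £48,210
Penalty days: min(17, 15) = 15
Waiting-time penalty: 15 × £1,140 = £17,100
Subtotal: £48,210 + £48,210 + £17,100 = £113,520
Attorney fees: 20% of £113,520 = £22,704
Total award: £113,520 + £22,704 = £136,224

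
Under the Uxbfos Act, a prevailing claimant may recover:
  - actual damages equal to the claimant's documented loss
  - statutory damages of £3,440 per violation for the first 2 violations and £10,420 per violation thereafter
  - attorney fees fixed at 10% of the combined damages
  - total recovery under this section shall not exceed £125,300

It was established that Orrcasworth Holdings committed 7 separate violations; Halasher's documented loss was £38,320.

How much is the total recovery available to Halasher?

First 2 violations: 2 × £3,440 = £6,880
Remaining violations: (7 − 2) × £10,420 = £52,100
Statutory damages: £6,880 + £52,100 = £58,980
Combined damages: £38,320 + £58,980 = £97,300
Attorney fees: 10% of £97,300 = £9,730
Total before cap: £97,300 + £9,730 = £107,030
Cap at £125,300: £107,030 is within the cap, no reduction.

£107,030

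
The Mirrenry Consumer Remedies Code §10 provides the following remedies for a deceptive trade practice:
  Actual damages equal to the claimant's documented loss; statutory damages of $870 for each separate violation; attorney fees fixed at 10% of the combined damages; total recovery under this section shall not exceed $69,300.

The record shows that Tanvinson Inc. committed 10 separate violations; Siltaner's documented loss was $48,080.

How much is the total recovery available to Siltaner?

Statutory damages: 10 × $870 = $8,700
Combined damages: $48,080 + $8,700 = $56,780
Attorney fees: 10% of $56,780 = $5,678
Total before cap: $56,780 + $5,678 = $62,458
Cap at $69,300: $62,458 is within the cap, no reduction.

$62,458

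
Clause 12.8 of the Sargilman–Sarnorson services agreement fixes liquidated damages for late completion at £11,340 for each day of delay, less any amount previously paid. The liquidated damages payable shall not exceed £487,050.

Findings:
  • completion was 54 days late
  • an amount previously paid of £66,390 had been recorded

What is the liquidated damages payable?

Per-day damages: 54 × £11,340 = £612,360
Less amount previously paid: £612,360 − £66,390 = £545,970
Cap at £487,050: £545,970 exceeds the cap → £487,050

£487,050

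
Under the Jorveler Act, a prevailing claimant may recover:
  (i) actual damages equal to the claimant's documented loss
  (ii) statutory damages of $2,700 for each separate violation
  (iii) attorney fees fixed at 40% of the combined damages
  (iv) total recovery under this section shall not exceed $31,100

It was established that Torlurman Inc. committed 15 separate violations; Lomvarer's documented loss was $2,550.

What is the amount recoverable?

Statutory damages: 15 × $2,700 = $40,500
Combined damages: $2,550 + $40,500 = $43,050
Attorney fees: 40% of $43,050 = $17,220
Total before cap: $43,050 + $17,220 = $60,270
Cap at $31,100: $60,270 exceeds the cap → $31,100

$31,100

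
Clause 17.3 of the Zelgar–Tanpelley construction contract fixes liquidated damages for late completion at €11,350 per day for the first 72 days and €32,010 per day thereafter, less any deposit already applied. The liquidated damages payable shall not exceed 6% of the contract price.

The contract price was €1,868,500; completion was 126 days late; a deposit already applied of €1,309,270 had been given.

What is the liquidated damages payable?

First 72 days: 72 × €11,350 = €817,200
Remaining days: (126 − 72) × €32,010 = €1,728,540
Accrued per-day damages: €817,200 + €1,728,540 = €2,545,740
Less deposit already applied: €2,545,740 − €1,309,270 = €1,236,470
Cap: 6% of €1,868,500 = €112,110
Cap at €112,110: €1,236,470 exceeds the cap → €112,110

€112,110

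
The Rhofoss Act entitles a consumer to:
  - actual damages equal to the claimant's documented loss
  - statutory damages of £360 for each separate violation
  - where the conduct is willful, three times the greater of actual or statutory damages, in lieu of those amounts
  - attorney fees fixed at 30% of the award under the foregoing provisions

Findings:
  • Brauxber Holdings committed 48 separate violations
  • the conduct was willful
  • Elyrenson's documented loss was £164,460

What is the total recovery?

£641,394

Statutory damages: 48 × £360 = £17,280
Greater of actual damages (£164,460) or statutory damages (£17,280): £164,460
Trebled: 3 × £164,460 = £493,380
Attorney fees: 30% of £493,380 = £148,014
Total recovery: £493,380 + £148,014 = £641,394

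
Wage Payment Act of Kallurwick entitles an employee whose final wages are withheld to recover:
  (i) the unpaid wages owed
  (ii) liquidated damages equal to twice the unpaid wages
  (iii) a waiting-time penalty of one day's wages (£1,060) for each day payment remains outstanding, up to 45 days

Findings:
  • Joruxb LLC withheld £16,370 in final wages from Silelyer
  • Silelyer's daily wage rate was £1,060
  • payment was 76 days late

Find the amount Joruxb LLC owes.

Doubled: 2 × £16,370 = £32,740
Penalty days: min(76, 45) = 45
Waiting-time penalty: 45 × £1,060 = £47,700
Total award: £16,370 + £32,740 + £47,700 = £96,810

£96,810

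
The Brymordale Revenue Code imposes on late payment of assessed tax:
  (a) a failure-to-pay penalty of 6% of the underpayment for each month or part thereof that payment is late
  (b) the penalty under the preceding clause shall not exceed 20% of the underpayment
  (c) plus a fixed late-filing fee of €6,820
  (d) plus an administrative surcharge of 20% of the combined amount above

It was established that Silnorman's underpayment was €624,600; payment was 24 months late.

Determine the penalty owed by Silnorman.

Accrued rate: 6% × 24 = 144%, capped at 20% → 20%
Failure-to-pay penalty: 20% of €624,600 = €124,920
Penalty before surcharge: €124,920 + €6,820 = €131,740
Administrative surcharge: 20% of €131,740 = €26,348
Total penalty: €131,740 + €26,348 = €158,088

€158,088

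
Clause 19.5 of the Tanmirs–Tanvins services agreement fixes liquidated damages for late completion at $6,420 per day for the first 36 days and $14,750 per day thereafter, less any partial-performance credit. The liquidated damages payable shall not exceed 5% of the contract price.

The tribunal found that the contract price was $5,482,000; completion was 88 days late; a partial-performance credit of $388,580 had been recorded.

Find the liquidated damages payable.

$274,100

First 36 days: 36 × $6,420 = $231,120
Remaining days: (88 − 36) × $14,750 = $767,000
Accrued per-day damages: $231,120 + $767,000 = $998,120
Less partial-performance credit: $998,120 − $388,580 = $609,540
Cap: 5% of $5,482,000 = $274,100
Cap at $274,100: $609,540 exceeds the cap → $274,100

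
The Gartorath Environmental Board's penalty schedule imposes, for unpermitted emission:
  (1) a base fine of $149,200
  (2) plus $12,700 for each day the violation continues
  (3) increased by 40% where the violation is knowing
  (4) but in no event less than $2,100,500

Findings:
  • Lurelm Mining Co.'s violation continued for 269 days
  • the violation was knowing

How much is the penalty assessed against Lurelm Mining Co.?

Per-day component: 269 × $12,700 = $3,416,300
Base plus per-day: $149,200 + $3,416,300 = $3,565,500
Enhancement: 40% of $3,565,500 = $1,426,200
Enhanced fine: $3,565,500 + $1,426,200 = $4,991,700
Minimum $2,100,500: $4,991,700 meets the minimum, no increase.

$4,991,700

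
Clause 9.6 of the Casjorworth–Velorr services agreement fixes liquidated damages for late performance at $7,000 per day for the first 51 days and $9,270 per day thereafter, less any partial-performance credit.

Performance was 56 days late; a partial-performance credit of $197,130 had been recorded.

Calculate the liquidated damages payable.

$206,220

First 51 days: 51 × $7,000 = $357,000
Remaining days: (56 − 51) × $9,270 = $46,350
Accrued per-day damages: $357,000 + $46,350 = $403,350
Less partial-performance credit: $403,350 − $197,130 = $206,220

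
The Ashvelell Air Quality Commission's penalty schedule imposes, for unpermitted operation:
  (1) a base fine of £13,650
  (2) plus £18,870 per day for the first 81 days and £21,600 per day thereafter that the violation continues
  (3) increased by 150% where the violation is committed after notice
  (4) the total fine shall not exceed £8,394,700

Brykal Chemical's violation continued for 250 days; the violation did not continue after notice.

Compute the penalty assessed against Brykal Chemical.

Civil penalty: £5,192,520

First 81 days: 81 × £18,870 = £1,528,470
Remaining days: (250 − 81) × £21,600 = £3,650,400
Per-day component: £1,528,470 + £3,650,400 = £5,178,870
Base plus per-day: £13,650 + £5,178,870 = £5,192,520
The violation did not continue after notice: no 150% increase.
Cap at £8,394,700: £5,192,520 is within the cap, no reduction.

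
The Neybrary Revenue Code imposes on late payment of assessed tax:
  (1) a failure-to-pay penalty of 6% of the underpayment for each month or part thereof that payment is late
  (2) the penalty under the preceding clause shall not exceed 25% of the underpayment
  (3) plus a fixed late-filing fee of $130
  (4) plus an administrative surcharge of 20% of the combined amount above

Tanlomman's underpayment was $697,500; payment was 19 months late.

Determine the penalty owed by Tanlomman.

Accrued rate: 6% × 19 = 114%, capped at 25% → 25%
Failure-to-pay penalty: 25% of $697,500 = $174,375
Penalty before surcharge: $174,375 + $130 = $174,505
Administrative surcharge: 20% of $174,505 = $34,901
Total penalty: $174,505 + $34,901 = $209,406

Penalty: $209,406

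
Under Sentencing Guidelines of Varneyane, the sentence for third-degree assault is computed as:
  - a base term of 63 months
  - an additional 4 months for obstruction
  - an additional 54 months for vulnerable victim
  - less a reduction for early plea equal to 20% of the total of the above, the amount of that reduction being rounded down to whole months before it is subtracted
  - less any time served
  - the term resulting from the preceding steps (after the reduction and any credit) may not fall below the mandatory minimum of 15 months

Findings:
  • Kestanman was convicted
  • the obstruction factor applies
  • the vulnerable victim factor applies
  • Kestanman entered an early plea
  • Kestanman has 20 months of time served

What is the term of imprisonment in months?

Sentence: 77 months

Obstruction enhancement: +4 months
Vulnerable victim enhancement: +54 months
Adjusted term: 63 months + 4 months + 54 months = 121 months
Early plea reduction: 20% of 121 months = 24 months (rounded down)
After reduction: 121 − 24 = 97 months
Less time served: 97 months − 20 months = 77 months
Minimum 15 months: 77 months meets the minimum, no increase.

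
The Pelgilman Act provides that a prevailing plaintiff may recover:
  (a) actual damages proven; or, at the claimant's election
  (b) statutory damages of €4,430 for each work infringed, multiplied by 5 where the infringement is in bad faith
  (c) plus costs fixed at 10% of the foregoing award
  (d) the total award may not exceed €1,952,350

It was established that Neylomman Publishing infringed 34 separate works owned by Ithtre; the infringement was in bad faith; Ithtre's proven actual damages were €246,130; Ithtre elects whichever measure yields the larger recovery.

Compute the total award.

Statutory damages: 34 × €4,430 = €150,620
Multiplied by 5: 5 × €150,620 = €753,100
Greater of actual damages (€246,130) or enhanced statutory damages (€753,100): €753,100
Costs: 10% of €753,100 = €75,310
Award plus costs: €753,100 + €75,310 = €828,410
Cap at €1,952,350: €828,410 is within the cap, no reduction.

€828,410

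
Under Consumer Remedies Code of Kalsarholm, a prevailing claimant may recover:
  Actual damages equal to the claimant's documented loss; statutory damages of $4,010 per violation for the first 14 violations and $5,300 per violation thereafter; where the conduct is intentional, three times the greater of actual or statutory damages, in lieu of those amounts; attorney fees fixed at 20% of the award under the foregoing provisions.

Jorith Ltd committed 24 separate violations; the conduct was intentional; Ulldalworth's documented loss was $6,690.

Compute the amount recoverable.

First 14 violations: 14 × $4,010 = $56,140
Remaining violations: (24 − 14) × $5,300 = $53,000
Statutory damages: $56,140 + $53,000 = $109,140
Greater of actual damages ($6,690) or statutory damages ($109,140): $109,140
Trebled: 3 × $109,140 = $327,420
Attorney fees: 20% of $327,420 = $65,484
Total recovery: $327,420 + $65,484 = $392,904

$392,904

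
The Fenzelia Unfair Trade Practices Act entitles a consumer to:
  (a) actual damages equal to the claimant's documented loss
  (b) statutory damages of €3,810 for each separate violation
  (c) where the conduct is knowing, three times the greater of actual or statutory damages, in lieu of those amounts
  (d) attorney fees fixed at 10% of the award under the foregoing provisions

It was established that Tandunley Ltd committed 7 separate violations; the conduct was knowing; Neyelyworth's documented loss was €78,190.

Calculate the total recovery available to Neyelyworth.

Statutory damages: 7 × €3,810 = €26,670
Greater of actual damages (€78,190) or statutory damages (€26,670): €78,190
Trebled: 3 × €78,190 = €234,570
Attorney fees: 10% of €234,570 = €23,457
Total recovery: €234,570 + €23,457 = €258,027

€258,027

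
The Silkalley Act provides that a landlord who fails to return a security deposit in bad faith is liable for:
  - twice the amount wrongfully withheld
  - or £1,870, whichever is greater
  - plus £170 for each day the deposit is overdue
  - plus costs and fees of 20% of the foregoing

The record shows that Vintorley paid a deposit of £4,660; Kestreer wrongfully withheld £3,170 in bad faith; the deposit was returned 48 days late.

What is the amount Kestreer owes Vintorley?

Doubled: 2 × £3,170 = £6,340
Minimum £1,870: £6,340 meets the minimum, no increase.
Late-return penalty: 48 × £170 = £8,160
Damages plus late penalty: £6,340 + £8,160 = £14,500
Costs and fees: 20% of £14,500 = £2,900
Total recovery: £14,500 + £2,900 = £17,400

Recovery: £17,400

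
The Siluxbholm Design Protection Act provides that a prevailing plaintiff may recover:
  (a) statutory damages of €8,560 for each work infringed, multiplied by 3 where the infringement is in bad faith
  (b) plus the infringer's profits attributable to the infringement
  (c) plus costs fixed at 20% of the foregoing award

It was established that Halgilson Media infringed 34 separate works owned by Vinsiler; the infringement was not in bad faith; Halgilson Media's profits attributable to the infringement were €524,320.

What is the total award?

€978,432

Statutory damages: 34 × €8,560 = €291,040
Infringement not in bad faith: no ×3 enhancement.
Combined award: €291,040 + €524,320 = €815,360
Costs: 20% of €815,360 = €163,072
Award plus costs: €815,360 + €163,072 = €978,432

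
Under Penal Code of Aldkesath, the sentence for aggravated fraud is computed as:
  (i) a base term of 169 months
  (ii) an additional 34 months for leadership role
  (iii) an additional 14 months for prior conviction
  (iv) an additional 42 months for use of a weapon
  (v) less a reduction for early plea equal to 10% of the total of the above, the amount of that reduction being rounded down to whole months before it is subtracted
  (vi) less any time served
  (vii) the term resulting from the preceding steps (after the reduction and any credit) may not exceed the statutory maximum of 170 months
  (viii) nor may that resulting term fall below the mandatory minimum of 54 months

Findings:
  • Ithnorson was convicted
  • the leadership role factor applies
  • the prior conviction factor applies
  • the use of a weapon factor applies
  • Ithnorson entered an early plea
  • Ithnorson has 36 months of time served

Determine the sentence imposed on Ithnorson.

Leadership role enhancement: +34 months
Prior conviction enhancement: +14 months
Use of a weapon enhancement: +42 months
Adjusted term: 169 months + 34 months + 14 months + 42 months = 259 months
Early plea reduction: 10% of 259 months = 25 months (rounded down)
After reduction: 259 − 25 = 234 months
Less time served: 234 months − 36 months = 198 months
Cap at 170 months: 198 months exceeds the cap → 170 months
Minimum 54 months: 170 months meets the minimum, no increase.

170 months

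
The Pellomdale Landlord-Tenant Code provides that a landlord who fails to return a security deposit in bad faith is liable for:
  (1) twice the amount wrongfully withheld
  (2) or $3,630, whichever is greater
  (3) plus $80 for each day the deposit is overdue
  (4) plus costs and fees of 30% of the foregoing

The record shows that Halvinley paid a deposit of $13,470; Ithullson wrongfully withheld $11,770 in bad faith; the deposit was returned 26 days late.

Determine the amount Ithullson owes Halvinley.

Doubled: 2 × $11,770 = $23,540
Minimum $3,630: $23,540 meets the minimum, no increase.
Late-return penalty: 26 × $80 = $2,080
Damages plus late penalty: $23,540 + $2,080 = $25,620
Costs and fees: 30% of $25,620 = $7,686
Total recovery: $25,620 + $7,686 = $33,306

Recovery: $33,306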